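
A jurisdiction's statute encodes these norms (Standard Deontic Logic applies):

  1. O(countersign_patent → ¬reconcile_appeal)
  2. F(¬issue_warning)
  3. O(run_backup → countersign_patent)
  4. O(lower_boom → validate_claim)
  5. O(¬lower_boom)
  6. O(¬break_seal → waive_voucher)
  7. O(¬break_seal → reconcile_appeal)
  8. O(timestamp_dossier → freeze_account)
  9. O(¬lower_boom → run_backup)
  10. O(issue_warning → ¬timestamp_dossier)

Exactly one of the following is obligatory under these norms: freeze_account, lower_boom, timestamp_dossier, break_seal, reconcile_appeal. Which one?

From premise 5 we have O(¬lower_boom).
Premise 9 is O(¬lower_boom → run_backup); since O(¬lower_boom), deontic closure gives O(run_backup).
From O(run_backup) and premise 3, O(run_backup → countersign_patent), we obtain O(countersign_patent).
Premise 1 is O(countersign_patent → ¬reconcile_appeal); since O(countersign_patent), deontic closure gives O(¬reconcile_appeal).
Premise 7, O(¬break_seal → reconcile_appeal), contraposes to O(¬reconcile_appeal → break_seal); with O(¬reconcile_appeal) we get O(break_seal).
So O(break_seal) holds — break_seal is obligatory. None of the other listed options is made obligatory by any chain of premises.

break_seal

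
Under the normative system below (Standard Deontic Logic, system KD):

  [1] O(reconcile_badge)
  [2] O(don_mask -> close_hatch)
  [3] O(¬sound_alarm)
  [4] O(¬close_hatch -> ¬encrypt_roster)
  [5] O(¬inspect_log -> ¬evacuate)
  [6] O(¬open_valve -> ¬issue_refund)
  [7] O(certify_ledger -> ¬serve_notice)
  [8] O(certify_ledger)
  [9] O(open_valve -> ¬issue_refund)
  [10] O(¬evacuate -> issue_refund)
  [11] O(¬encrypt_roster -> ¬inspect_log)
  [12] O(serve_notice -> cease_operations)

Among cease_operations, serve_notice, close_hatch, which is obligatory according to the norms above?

Premises 6 and 9 cover both cases: O(¬open_valve -> ¬issue_refund) and O(open_valve -> ¬issue_refund). Since ¬open_valve ∨ open_valve is a tautology, O(¬issue_refund) follows.
Premise 10 is O(¬evacuate -> issue_refund); contrapositively O(¬issue_refund -> evacuate). Since O(¬issue_refund) holds, K gives O(evacuate).
Premise 5, O(¬inspect_log -> ¬evacuate), contraposes to O(evacuate -> inspect_log); with O(evacuate) we get O(inspect_log).
Premise 11 is O(¬encrypt_roster -> ¬inspect_log); contrapositively O(inspect_log -> encrypt_roster). Since O(inspect_log) holds, K gives O(encrypt_roster).
Premise 4, O(¬close_hatch -> ¬encrypt_roster), contraposes to O(encrypt_roster -> close_hatch); with O(encrypt_roster) we get O(close_hatch).
So O(close_hatch) holds — close_hatch is obligatory. None of the other listed options is made obligatory by any chain of premises.

close_hatch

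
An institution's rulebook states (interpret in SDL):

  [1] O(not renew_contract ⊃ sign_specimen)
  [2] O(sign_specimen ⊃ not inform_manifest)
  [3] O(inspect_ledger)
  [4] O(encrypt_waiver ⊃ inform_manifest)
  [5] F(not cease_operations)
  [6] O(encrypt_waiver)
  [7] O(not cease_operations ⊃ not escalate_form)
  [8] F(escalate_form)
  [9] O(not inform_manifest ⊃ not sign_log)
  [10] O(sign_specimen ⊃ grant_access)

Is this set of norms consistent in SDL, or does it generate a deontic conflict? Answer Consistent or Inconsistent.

Premise 7 is O(not cease_operations ⊃ not escalate_form); even if O(not escalate_form) held, inferring O(not cease_operations) would be affirming the consequent — invalid.
So O(not cease_operations) is not derivable, and the apparent clash with O(cease_operations) does not arise.
A world satisfying every obligation exists (e.g. cease_operations=true, encrypt_waiver=true, escalate_form=false, grant_access=false, inform_manifest=true, inspect_ledger=true, renew_contract=true, sign_log=false, sign_specimen=false); no atom is both obligatory and forbidden, so the set is consistent.

Consistent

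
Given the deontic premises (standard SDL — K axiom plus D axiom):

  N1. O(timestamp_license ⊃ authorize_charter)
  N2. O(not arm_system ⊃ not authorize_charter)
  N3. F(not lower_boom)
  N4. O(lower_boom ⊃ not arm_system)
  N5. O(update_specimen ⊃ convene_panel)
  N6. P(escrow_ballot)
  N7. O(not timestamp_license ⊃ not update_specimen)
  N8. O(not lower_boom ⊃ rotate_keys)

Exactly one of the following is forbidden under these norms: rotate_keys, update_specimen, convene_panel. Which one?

Premise 3, F(not lower_boom), is equivalent to O(lower_boom).
With premise 4, O(lower_boom ⊃ not arm_system), the K-axiom yields O(not arm_system).
With premise 2, O(not arm_system ⊃ not authorize_charter), the K-axiom yields O(not authorize_charter).
Premise 1, O(timestamp_license ⊃ authorize_charter), contraposes to O(not authorize_charter ⊃ not timestamp_license); with O(not authorize_charter) we get O(not timestamp_license).
With premise 7, O(not timestamp_license ⊃ not update_specimen), the K-axiom yields O(not update_specimen).
So O(not update_specimen) holds, i.e. update_specimen is forbidden. None of the other listed options is forbidden under the premises.

update_specimen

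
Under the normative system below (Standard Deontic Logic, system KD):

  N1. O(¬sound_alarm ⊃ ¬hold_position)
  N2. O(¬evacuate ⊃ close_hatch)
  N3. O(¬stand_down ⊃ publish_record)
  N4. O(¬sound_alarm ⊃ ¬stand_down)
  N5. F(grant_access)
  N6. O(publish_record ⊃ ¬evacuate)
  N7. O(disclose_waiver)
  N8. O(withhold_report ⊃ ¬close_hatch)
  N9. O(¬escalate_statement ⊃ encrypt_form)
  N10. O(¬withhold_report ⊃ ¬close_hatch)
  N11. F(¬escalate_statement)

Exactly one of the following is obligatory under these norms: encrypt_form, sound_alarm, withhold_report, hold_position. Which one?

sound_alarm

Premises 8 and 10 are O(withhold_report ⊃ ¬close_hatch) and O(¬withhold_report ⊃ ¬close_hatch); every ideal world satisfies withhold_report or ¬withhold_report, so in either case ¬close_hatch holds — hence O(¬close_hatch).
Premise 2, O(¬evacuate ⊃ close_hatch), contraposes to O(¬close_hatch ⊃ evacuate); with O(¬close_hatch) we get O(evacuate).
Premise 6, O(publish_record ⊃ ¬evacuate), contraposes to O(evacuate ⊃ ¬publish_record); with O(evacuate) we get O(¬publish_record).
Premise 3 is O(¬stand_down ⊃ publish_record); contrapositively O(¬publish_record ⊃ stand_down). Since O(¬publish_record) holds, K gives O(stand_down).
Premise 4, O(¬sound_alarm ⊃ ¬stand_down), contraposes to O(stand_down ⊃ sound_alarm); with O(stand_down) we get O(sound_alarm).
So O(sound_alarm) holds — sound_alarm is obligatory. None of the other listed options is made obligatory by any chain of premises.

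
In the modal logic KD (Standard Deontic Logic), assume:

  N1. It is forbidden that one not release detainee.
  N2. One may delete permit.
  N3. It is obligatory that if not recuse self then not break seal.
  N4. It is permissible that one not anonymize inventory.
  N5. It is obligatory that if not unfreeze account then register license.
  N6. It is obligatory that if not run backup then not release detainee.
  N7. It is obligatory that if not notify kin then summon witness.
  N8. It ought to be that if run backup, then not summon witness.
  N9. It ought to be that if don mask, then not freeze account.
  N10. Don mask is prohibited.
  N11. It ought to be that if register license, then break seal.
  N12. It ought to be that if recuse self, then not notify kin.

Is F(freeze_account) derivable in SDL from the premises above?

No

Premise 9 is O(don_mask → ¬freeze_account), but O(don_mask) is not derivable from the premises, so it does not yield O(¬freeze_account).
No other premise forces O(¬freeze_account). An ideal world satisfying every premise can still have freeze_account true, so F(freeze_account) is not derivable.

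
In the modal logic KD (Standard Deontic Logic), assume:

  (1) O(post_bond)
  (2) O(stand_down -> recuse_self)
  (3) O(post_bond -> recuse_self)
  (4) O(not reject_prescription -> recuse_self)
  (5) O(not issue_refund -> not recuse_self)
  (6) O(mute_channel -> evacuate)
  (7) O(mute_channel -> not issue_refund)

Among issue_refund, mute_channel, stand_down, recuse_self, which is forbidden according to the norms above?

From premise 1 we have O(post_bond).
Applying K to premise 3 (O(post_bond -> recuse_self)) and O(post_bond) yields O(recuse_self).
Premise 5, O(not issue_refund -> not recuse_self), contraposes to O(recuse_self -> issue_refund); with O(recuse_self) we get O(issue_refund).
Premise 7 is O(mute_channel -> not issue_refund); contrapositively O(issue_refund -> not mute_channel). Since O(issue_refund) holds, K gives O(not mute_channel).
So O(not mute_channel) holds, i.e. mute_channel is forbidden. None of the other listed options is forbidden under the premises.

mute_channel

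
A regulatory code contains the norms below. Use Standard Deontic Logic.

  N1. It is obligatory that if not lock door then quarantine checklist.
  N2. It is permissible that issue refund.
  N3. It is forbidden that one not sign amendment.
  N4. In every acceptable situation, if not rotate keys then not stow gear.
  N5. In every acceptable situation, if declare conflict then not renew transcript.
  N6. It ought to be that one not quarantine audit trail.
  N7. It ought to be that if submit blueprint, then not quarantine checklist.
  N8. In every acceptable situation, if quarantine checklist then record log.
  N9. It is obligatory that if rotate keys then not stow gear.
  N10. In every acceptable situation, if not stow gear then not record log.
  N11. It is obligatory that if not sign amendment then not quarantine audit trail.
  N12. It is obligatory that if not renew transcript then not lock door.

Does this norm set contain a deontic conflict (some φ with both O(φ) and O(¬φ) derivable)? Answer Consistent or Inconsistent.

Consistent

Premise 11 is O(¬sign_amendment → ¬quarantine_audit_trail); even if O(¬quarantine_audit_trail) held, inferring O(¬sign_amendment) would be affirming the consequent — invalid.
So O(¬sign_amendment) is not derivable, and the apparent clash with O(sign_amendment) does not arise.
A world satisfying every obligation exists (e.g. declare_conflict=false, issue_refund=false, lock_door=true, quarantine_audit_trail=false, quarantine_checklist=false, record_log=false, renew_transcript=true, rotate_keys=false, sign_amendment=true, stow_gear=false, submit_blueprint=false); no atom is both obligatory and forbidden, so the set is consistent.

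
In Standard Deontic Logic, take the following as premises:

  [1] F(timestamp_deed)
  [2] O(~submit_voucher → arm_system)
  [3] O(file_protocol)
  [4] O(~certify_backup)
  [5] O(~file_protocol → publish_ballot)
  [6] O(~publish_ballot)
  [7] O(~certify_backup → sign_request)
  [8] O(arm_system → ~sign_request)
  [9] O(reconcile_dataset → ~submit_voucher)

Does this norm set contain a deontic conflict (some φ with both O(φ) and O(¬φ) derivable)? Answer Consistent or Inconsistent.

Consistent

Premise 5 is O(~file_protocol → publish_ballot), but O(~file_protocol) is not derivable from the premises, so it does not yield O(publish_ballot).
So O(publish_ballot) is not derivable, and the apparent clash with O(~publish_ballot) does not arise.
A world satisfying every obligation exists (e.g. arm_system=false, certify_backup=false, file_protocol=true, publish_ballot=false, reconcile_dataset=false, sign_request=true, submit_voucher=true, timestamp_deed=false); no atom is both obligatory and forbidden, so the set is consistent.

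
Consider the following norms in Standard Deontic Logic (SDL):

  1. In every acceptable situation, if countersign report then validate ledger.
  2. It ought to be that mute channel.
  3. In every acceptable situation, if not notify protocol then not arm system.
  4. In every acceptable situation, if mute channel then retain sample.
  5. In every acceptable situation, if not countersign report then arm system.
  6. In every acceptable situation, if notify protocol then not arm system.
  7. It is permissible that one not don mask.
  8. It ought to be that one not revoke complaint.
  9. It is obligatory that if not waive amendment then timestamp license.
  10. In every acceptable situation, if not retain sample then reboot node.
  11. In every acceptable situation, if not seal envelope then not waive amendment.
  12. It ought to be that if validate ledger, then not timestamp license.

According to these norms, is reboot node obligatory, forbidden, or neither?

Premise 10 is O(¬retain_sample → reboot_node), but O(¬retain_sample) is not derivable from the premises, so it does not yield O(reboot_node).
No premise or chain of K-axiom applications forces O(reboot_node), and none forces O(¬reboot_node). So reboot_node is neither obligatory nor forbidden under these norms.

Neither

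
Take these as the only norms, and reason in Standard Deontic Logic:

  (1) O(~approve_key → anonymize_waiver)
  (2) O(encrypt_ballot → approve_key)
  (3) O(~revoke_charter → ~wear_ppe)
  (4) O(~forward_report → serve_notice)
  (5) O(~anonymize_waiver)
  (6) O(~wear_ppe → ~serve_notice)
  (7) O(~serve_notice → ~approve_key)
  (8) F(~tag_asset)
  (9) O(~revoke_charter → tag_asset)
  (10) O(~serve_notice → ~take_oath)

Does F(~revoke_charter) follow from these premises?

Yes

From premise 5 we have O(~anonymize_waiver).
The contrapositive of premise 1 (O(~approve_key → anonymize_waiver)) is O(~anonymize_waiver → approve_key), and O(~anonymize_waiver) is already established, so O(approve_key).
Premise 7, O(~serve_notice → ~approve_key), contraposes to O(approve_key → serve_notice); with O(approve_key) we get O(serve_notice).
Premise 6 is O(~wear_ppe → ~serve_notice); contrapositively O(serve_notice → wear_ppe). Since O(serve_notice) holds, K gives O(wear_ppe).
Premise 3, O(~revoke_charter → ~wear_ppe), contraposes to O(wear_ppe → revoke_charter); with O(wear_ppe) we get O(revoke_charter).
Premises 2, 4, 8, 9, 10 do not contribute to this derivation.
So O(revoke_charter) holds, i.e. F(~revoke_charter). The claim follows.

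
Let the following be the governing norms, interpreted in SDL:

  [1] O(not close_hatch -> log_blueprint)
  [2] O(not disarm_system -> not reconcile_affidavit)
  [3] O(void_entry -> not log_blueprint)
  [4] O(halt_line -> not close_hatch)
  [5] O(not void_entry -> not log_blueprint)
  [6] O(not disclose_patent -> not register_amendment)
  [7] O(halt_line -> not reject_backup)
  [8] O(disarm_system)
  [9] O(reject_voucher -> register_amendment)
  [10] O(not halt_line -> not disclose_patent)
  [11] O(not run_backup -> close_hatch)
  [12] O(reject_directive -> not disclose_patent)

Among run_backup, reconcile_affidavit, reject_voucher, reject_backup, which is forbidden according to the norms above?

Premises 5 and 3 are O(not void_entry -> not log_blueprint) and O(void_entry -> not log_blueprint); every ideal world satisfies not void_entry or void_entry, so in either case not log_blueprint holds — hence O(not log_blueprint).
Premise 1 is O(not close_hatch -> log_blueprint); contrapositively O(not log_blueprint -> close_hatch). Since O(not log_blueprint) holds, K gives O(close_hatch).
Premise 4, O(halt_line -> not close_hatch), contraposes to O(close_hatch -> not halt_line); with O(close_hatch) we get O(not halt_line).
With premise 10, O(not halt_line -> not disclose_patent), the K-axiom yields O(not disclose_patent).
Applying K to premise 6 (O(not disclose_patent -> not register_amendment)) and O(not disclose_patent) yields O(not register_amendment).
Premise 9, O(reject_voucher -> register_amendment), contraposes to O(not register_amendment -> not reject_voucher); with O(not register_amendment) we get O(not reject_voucher).
So O(not reject_voucher) holds, i.e. reject_voucher is forbidden. None of the other listed options is forbidden under the premises.

reject_voucher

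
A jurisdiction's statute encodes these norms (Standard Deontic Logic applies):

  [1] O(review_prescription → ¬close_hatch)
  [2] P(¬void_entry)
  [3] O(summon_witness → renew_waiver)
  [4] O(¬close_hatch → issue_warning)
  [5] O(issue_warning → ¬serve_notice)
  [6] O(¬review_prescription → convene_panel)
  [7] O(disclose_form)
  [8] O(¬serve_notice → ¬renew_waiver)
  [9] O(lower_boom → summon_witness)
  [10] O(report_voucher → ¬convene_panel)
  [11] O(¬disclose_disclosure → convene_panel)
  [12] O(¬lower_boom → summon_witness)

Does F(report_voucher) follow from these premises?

By case analysis on lower_boom: premise 9 gives O(lower_boom → summon_witness) and premise 12 gives O(¬lower_boom → summon_witness), so O(summon_witness) either way.
From O(summon_witness) and premise 3, O(summon_witness → renew_waiver), we obtain O(renew_waiver).
Premise 8 is O(¬serve_notice → ¬renew_waiver); contrapositively O(renew_waiver → serve_notice). Since O(renew_waiver) holds, K gives O(serve_notice).
The contrapositive of premise 5 (O(issue_warning → ¬serve_notice)) is O(serve_notice → ¬issue_warning), and O(serve_notice) is already established, so O(¬issue_warning).
The contrapositive of premise 4 (O(¬close_hatch → issue_warning)) is O(¬issue_warning → close_hatch), and O(¬issue_warning) is already established, so O(close_hatch).
Premise 1, O(review_prescription → ¬close_hatch), contraposes to O(close_hatch → ¬review_prescription); with O(close_hatch) we get O(¬review_prescription).
Applying K to premise 6 (O(¬review_prescription → convene_panel)) and O(¬review_prescription) yields O(convene_panel).
Premise 10 is O(report_voucher → ¬convene_panel); contrapositively O(convene_panel → ¬report_voucher). Since O(convene_panel) holds, K gives O(¬report_voucher).
Premises 2, 7, 11 do not contribute to this derivation.
So O(¬report_voucher) holds, i.e. F(report_voucher). The claim follows.

Yes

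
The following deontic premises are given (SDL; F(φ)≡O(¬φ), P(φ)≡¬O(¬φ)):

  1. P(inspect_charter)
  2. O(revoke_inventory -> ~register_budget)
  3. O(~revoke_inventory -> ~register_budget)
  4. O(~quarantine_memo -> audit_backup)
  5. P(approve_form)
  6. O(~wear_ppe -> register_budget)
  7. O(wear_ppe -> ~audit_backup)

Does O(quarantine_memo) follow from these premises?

Yes

Premises 3 and 2 are O(~revoke_inventory -> ~register_budget) and O(revoke_inventory -> ~register_budget); every ideal world satisfies ~revoke_inventory or revoke_inventory, so in either case ~register_budget holds — hence O(~register_budget).
The contrapositive of premise 6 (O(~wear_ppe -> register_budget)) is O(~register_budget -> wear_ppe), and O(~register_budget) is already established, so O(wear_ppe).
From O(wear_ppe) and premise 7, O(wear_ppe -> ~audit_backup), we obtain O(~audit_backup).
The contrapositive of premise 4 (O(~quarantine_memo -> audit_backup)) is O(~audit_backup -> quarantine_memo), and O(~audit_backup) is already established, so O(quarantine_memo).
Premises 1, 5 do not contribute to this derivation.
So O(quarantine_memo) follows.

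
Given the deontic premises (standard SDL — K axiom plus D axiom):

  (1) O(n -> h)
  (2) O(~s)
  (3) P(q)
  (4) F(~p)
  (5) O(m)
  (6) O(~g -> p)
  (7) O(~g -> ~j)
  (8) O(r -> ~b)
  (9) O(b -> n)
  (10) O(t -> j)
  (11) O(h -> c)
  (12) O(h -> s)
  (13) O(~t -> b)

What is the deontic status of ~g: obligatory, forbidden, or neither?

Forbidden

From premise 2 we have O(~s).
The contrapositive of premise 12 (O(h -> s)) is O(~s -> ~h), and O(~s) is already established, so O(~h).
Premise 1 is O(n -> h); contrapositively O(~h -> ~n). Since O(~h) holds, K gives O(~n).
The contrapositive of premise 9 (O(b -> n)) is O(~n -> ~b), and O(~n) is already established, so O(~b).
Premise 13, O(~t -> b), contraposes to O(~b -> t); with O(~b) we get O(t).
Premise 10 is O(t -> j); since O(t), deontic closure gives O(j).
Premise 7 is O(~g -> ~j); contrapositively O(j -> g). Since O(j) holds, K gives O(g).
Premises 3, 4, 5, 6, 8, 11 do not contribute to this derivation.
Thus O(g), which is F(~g): ~g is forbidden.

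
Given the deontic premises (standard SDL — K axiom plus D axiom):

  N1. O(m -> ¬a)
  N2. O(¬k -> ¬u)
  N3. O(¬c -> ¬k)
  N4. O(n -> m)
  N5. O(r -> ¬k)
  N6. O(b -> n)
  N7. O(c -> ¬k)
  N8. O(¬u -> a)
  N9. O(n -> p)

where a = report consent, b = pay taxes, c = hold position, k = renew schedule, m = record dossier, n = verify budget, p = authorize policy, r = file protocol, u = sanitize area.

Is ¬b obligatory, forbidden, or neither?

Premises 3 and 7 cover both cases: O(¬c -> ¬k) and O(c -> ¬k). Since ¬c ∨ c is a tautology, O(¬k) follows.
From O(¬k) and premise 2, O(¬k -> ¬u), we obtain O(¬u).
Applying K to premise 8 (O(¬u -> a)) and O(¬u) yields O(a).
Premise 1 is O(m -> ¬a); contrapositively O(a -> ¬m). Since O(a) holds, K gives O(¬m).
Premise 4 is O(n -> m); contrapositively O(¬m -> ¬n). Since O(¬m) holds, K gives O(¬n).
The contrapositive of premise 6 (O(b -> n)) is O(¬n -> ¬b), and O(¬n) is already established, so O(¬b).
Premises 5, 9 do not contribute to this derivation.
Hence ¬b is obligatory.

Obligatory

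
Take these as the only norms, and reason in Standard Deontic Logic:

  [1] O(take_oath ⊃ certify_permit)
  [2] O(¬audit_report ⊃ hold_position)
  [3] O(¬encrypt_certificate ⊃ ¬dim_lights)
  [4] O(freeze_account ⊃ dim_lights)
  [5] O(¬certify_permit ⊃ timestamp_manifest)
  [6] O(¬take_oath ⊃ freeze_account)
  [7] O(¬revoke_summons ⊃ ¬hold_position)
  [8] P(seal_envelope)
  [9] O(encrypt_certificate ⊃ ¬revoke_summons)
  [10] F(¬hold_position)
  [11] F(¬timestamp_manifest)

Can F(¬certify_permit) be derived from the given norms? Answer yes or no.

F(¬hold_position) at premise 10 means O(hold_position).
Premise 7, O(¬revoke_summons ⊃ ¬hold_position), contraposes to O(hold_position ⊃ revoke_summons); with O(hold_position) we get O(revoke_summons).
The contrapositive of premise 9 (O(encrypt_certificate ⊃ ¬revoke_summons)) is O(revoke_summons ⊃ ¬encrypt_certificate), and O(revoke_summons) is already established, so O(¬encrypt_certificate).
From O(¬encrypt_certificate) and premise 3, O(¬encrypt_certificate ⊃ ¬dim_lights), we obtain O(¬dim_lights).
Premise 4 is O(freeze_account ⊃ dim_lights); contrapositively O(¬dim_lights ⊃ ¬freeze_account). Since O(¬dim_lights) holds, K gives O(¬freeze_account).
The contrapositive of premise 6 (O(¬take_oath ⊃ freeze_account)) is O(¬freeze_account ⊃ take_oath), and O(¬freeze_account) is already established, so O(take_oath).
From O(take_oath) and premise 1, O(take_oath ⊃ certify_permit), we obtain O(certify_permit).
Premises 2, 5, 8, 11 do not contribute to this derivation.
So O(certify_permit) holds, i.e. F(¬certify_permit). The claim follows.

Yes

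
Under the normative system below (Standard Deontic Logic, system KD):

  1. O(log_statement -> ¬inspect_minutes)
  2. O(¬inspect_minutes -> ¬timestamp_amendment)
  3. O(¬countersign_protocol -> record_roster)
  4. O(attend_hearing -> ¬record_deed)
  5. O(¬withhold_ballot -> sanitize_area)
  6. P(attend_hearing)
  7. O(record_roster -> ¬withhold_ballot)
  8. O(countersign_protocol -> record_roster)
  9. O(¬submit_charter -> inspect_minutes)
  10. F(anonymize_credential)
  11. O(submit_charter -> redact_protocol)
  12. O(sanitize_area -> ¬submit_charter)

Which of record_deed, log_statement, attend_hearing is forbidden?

By case analysis on ¬countersign_protocol: premise 3 gives O(¬countersign_protocol -> record_roster) and premise 8 gives O(countersign_protocol -> record_roster), so O(record_roster) either way.
Applying K to premise 7 (O(record_roster -> ¬withhold_ballot)) and O(record_roster) yields O(¬withhold_ballot).
Premise 5 is O(¬withhold_ballot -> sanitize_area); since O(¬withhold_ballot), deontic closure gives O(sanitize_area).
Applying K to premise 12 (O(sanitize_area -> ¬submit_charter)) and O(sanitize_area) yields O(¬submit_charter).
With premise 9, O(¬submit_charter -> inspect_minutes), the K-axiom yields O(inspect_minutes).
Premise 1, O(log_statement -> ¬inspect_minutes), contraposes to O(inspect_minutes -> ¬log_statement); with O(inspect_minutes) we get O(¬log_statement).
So O(¬log_statement) holds, i.e. log_statement is forbidden. None of the other listed options is forbidden under the premises.

log_statement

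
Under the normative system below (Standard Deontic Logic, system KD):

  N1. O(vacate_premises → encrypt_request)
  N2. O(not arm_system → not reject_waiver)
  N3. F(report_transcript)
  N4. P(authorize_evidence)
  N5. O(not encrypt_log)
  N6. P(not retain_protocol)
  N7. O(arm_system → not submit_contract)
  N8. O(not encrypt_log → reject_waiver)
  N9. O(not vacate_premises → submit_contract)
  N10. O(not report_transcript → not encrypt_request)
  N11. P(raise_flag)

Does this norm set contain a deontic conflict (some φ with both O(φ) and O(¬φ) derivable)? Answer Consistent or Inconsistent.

Premise 5 gives O(not encrypt_log).
From O(not encrypt_log) and premise 8, O(not encrypt_log → reject_waiver), we obtain O(reject_waiver).
Premise 2, O(not arm_system → not reject_waiver), contraposes to O(reject_waiver → arm_system); with O(reject_waiver) we get O(arm_system).
From O(arm_system) and premise 7, O(arm_system → not submit_contract), we obtain O(not submit_contract).
Premise 9 is O(not vacate_premises → submit_contract); contrapositively O(not submit_contract → vacate_premises). Since O(not submit_contract) holds, K gives O(vacate_premises).
From O(vacate_premises) and premise 1, O(vacate_premises → encrypt_request), we obtain O(encrypt_request).
Premise 10 is O(not report_transcript → not encrypt_request); contrapositively O(encrypt_request → report_transcript). Since O(encrypt_request) holds, K gives O(report_transcript).
However, F(report_transcript) at premise 3 amounts to O(not report_transcript).
We now have both O(report_transcript) and O(not report_transcript) — report_transcript is simultaneously obligatory and forbidden, violating the D-axiom.

Inconsistent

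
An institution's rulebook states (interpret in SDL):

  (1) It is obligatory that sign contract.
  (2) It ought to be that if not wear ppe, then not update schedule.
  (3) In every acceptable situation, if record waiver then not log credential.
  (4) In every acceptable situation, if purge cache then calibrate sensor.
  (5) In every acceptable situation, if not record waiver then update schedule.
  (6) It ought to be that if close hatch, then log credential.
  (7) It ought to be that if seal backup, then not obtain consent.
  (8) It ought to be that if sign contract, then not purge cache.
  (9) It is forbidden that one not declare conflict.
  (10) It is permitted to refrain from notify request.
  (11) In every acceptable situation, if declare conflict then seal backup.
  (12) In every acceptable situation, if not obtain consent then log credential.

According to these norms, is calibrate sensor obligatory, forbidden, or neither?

Neither

Premise 4 is O(purge_cache → calibrate_sensor), but O(purge_cache) is not derivable from the premises, so it does not yield O(calibrate_sensor).
No premise or chain of K-axiom applications forces O(calibrate_sensor), and none forces O(¬calibrate_sensor). So calibrate_sensor is neither obligatory nor forbidden under these norms.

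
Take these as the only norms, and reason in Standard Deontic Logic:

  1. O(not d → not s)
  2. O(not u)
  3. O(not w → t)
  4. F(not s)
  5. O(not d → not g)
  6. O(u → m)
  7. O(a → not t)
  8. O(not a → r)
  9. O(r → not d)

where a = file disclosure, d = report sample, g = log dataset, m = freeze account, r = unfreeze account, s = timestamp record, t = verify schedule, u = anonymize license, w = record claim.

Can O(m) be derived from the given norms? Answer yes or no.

No

Premise 6 is O(u → m), but O(u) is not derivable from the premises, so it does not yield O(m).
No other premise forces O(m). An ideal world satisfying every premise can still have m false, so O(m) is not derivable.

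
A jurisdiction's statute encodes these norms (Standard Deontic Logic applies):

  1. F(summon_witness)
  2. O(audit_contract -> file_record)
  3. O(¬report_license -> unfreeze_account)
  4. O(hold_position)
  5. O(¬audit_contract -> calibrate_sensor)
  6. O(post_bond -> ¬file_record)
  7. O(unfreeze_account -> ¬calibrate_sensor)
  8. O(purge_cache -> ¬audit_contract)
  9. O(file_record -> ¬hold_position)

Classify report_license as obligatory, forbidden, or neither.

Obligatory

Premise 4 gives O(hold_position).
Premise 9, O(file_record -> ¬hold_position), contraposes to O(hold_position -> ¬file_record); with O(hold_position) we get O(¬file_record).
Premise 2, O(audit_contract -> file_record), contraposes to O(¬file_record -> ¬audit_contract); with O(¬file_record) we get O(¬audit_contract).
Premise 5 is O(¬audit_contract -> calibrate_sensor); since O(¬audit_contract), deontic closure gives O(calibrate_sensor).
Premise 7, O(unfreeze_account -> ¬calibrate_sensor), contraposes to O(calibrate_sensor -> ¬unfreeze_account); with O(calibrate_sensor) we get O(¬unfreeze_account).
Premise 3 is O(¬report_license -> unfreeze_account); contrapositively O(¬unfreeze_account -> report_license). Since O(¬unfreeze_account) holds, K gives O(report_license).
Premises 1, 6, 8 do not contribute to this derivation.
Hence report_license is obligatory.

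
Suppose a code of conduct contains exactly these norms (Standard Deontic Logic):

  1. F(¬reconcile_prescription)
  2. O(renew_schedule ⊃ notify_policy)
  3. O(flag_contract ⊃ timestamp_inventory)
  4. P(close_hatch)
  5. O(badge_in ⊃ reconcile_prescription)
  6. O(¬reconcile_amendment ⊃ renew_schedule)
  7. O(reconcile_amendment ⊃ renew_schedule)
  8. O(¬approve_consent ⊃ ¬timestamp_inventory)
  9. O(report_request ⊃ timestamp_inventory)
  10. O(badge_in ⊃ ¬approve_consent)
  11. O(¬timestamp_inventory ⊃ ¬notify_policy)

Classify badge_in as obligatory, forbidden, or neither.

Forbidden

By case analysis on reconcile_amendment: premise 7 gives O(reconcile_amendment ⊃ renew_schedule) and premise 6 gives O(¬reconcile_amendment ⊃ renew_schedule), so O(renew_schedule) either way.
From O(renew_schedule) and premise 2, O(renew_schedule ⊃ notify_policy), we obtain O(notify_policy).
Premise 11, O(¬timestamp_inventory ⊃ ¬notify_policy), contraposes to O(notify_policy ⊃ timestamp_inventory); with O(notify_policy) we get O(timestamp_inventory).
The contrapositive of premise 8 (O(¬approve_consent ⊃ ¬timestamp_inventory)) is O(timestamp_inventory ⊃ approve_consent), and O(timestamp_inventory) is already established, so O(approve_consent).
Premise 10, O(badge_in ⊃ ¬approve_consent), contraposes to O(approve_consent ⊃ ¬badge_in); with O(approve_consent) we get O(¬badge_in).
Premises 1, 3, 4, 5, 9 do not contribute to this derivation.
Thus O(¬badge_in), which is F(badge_in): badge_in is forbidden.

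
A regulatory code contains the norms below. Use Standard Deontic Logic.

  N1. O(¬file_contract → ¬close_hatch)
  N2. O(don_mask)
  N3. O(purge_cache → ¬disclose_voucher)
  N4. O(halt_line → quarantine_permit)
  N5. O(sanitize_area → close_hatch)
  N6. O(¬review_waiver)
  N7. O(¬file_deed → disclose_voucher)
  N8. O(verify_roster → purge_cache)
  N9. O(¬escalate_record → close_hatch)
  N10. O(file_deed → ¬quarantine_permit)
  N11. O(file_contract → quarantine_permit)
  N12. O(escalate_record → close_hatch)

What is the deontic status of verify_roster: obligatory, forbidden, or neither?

Forbidden

By case analysis on escalate_record: premise 12 gives O(escalate_record → close_hatch) and premise 9 gives O(¬escalate_record → close_hatch), so O(close_hatch) either way.
Premise 1 is O(¬file_contract → ¬close_hatch); contrapositively O(close_hatch → file_contract). Since O(close_hatch) holds, K gives O(file_contract).
Applying K to premise 11 (O(file_contract → quarantine_permit)) and O(file_contract) yields O(quarantine_permit).
Premise 10 is O(file_deed → ¬quarantine_permit); contrapositively O(quarantine_permit → ¬file_deed). Since O(quarantine_permit) holds, K gives O(¬file_deed).
Applying K to premise 7 (O(¬file_deed → disclose_voucher)) and O(¬file_deed) yields O(disclose_voucher).
Premise 3 is O(purge_cache → ¬disclose_voucher); contrapositively O(disclose_voucher → ¬purge_cache). Since O(disclose_voucher) holds, K gives O(¬purge_cache).
Premise 8 is O(verify_roster → purge_cache); contrapositively O(¬purge_cache → ¬verify_roster). Since O(¬purge_cache) holds, K gives O(¬verify_roster).
Premises 2, 4, 5, 6 do not contribute to this derivation.
Thus O(¬verify_roster), which is F(verify_roster): verify_roster is forbidden.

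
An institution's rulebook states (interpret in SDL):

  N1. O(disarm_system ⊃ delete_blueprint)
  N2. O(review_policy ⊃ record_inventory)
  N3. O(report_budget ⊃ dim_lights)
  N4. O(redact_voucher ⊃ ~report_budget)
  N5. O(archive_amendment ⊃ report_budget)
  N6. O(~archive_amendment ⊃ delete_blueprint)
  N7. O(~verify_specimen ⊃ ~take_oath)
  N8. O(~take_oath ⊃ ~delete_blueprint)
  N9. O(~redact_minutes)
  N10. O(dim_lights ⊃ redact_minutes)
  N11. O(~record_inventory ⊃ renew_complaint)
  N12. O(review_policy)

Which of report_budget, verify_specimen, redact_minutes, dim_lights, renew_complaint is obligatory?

Premise 9 states O(~redact_minutes) outright.
Premise 10, O(dim_lights ⊃ redact_minutes), contraposes to O(~redact_minutes ⊃ ~dim_lights); with O(~redact_minutes) we get O(~dim_lights).
Premise 3 is O(report_budget ⊃ dim_lights); contrapositively O(~dim_lights ⊃ ~report_budget). Since O(~dim_lights) holds, K gives O(~report_budget).
Premise 5, O(archive_amendment ⊃ report_budget), contraposes to O(~report_budget ⊃ ~archive_amendment); with O(~report_budget) we get O(~archive_amendment).
Applying K to premise 6 (O(~archive_amendment ⊃ delete_blueprint)) and O(~archive_amendment) yields O(delete_blueprint).
Premise 8 is O(~take_oath ⊃ ~delete_blueprint); contrapositively O(delete_blueprint ⊃ take_oath). Since O(delete_blueprint) holds, K gives O(take_oath).
Premise 7, O(~verify_specimen ⊃ ~take_oath), contraposes to O(take_oath ⊃ verify_specimen); with O(take_oath) we get O(verify_specimen).
So O(verify_specimen) holds — verify_specimen is obligatory. None of the other listed options is made obligatory by any chain of premises.

verify_specimen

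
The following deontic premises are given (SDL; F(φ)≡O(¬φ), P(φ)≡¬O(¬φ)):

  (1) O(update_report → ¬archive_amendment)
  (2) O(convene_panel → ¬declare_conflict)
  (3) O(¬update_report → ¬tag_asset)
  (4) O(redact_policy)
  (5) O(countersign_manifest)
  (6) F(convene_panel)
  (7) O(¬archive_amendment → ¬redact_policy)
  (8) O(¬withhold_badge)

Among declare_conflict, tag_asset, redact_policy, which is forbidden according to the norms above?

Premise 4 states O(redact_policy) outright.
Premise 7, O(¬archive_amendment → ¬redact_policy), contraposes to O(redact_policy → archive_amendment); with O(redact_policy) we get O(archive_amendment).
Premise 1 is O(update_report → ¬archive_amendment); contrapositively O(archive_amendment → ¬update_report). Since O(archive_amendment) holds, K gives O(¬update_report).
From O(¬update_report) and premise 3, O(¬update_report → ¬tag_asset), we obtain O(¬tag_asset).
So O(¬tag_asset) holds, i.e. tag_asset is forbidden. None of the other listed options is forbidden under the premises.

tag_asset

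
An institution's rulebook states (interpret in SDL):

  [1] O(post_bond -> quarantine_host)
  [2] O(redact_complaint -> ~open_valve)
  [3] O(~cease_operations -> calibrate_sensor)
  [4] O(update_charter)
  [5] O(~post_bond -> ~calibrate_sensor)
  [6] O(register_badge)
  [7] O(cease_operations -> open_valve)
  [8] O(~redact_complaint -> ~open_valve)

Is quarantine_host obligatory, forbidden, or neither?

Obligatory

Premises 8 and 2 cover both cases: O(~redact_complaint -> ~open_valve) and O(redact_complaint -> ~open_valve). Since ~redact_complaint ∨ redact_complaint is a tautology, O(~open_valve) follows.
Premise 7 is O(cease_operations -> open_valve); contrapositively O(~open_valve -> ~cease_operations). Since O(~open_valve) holds, K gives O(~cease_operations).
Premise 3 is O(~cease_operations -> calibrate_sensor); since O(~cease_operations), deontic closure gives O(calibrate_sensor).
Premise 5 is O(~post_bond -> ~calibrate_sensor); contrapositively O(calibrate_sensor -> post_bond). Since O(calibrate_sensor) holds, K gives O(post_bond).
Premise 1 is O(post_bond -> quarantine_host); since O(post_bond), deontic closure gives O(quarantine_host).
Premises 4, 6 do not contribute to this derivation.
Hence quarantine_host is obligatory.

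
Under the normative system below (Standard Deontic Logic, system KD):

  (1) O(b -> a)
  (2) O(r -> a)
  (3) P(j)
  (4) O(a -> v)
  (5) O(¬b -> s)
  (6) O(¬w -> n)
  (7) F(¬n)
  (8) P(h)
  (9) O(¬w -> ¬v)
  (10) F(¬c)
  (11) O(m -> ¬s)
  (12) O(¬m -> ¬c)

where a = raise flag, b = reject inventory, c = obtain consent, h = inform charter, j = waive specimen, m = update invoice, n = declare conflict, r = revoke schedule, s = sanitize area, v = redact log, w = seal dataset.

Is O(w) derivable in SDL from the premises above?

Premise 10, F(¬c), is equivalent to O(c).
The contrapositive of premise 12 (O(¬m -> ¬c)) is O(c -> m), and O(c) is already established, so O(m).
Applying K to premise 11 (O(m -> ¬s)) and O(m) yields O(¬s).
Premise 5, O(¬b -> s), contraposes to O(¬s -> b); with O(¬s) we get O(b).
Premise 1 is O(b -> a); since O(b), deontic closure gives O(a).
With premise 4, O(a -> v), the K-axiom yields O(v).
The contrapositive of premise 9 (O(¬w -> ¬v)) is O(v -> w), and O(v) is already established, so O(w).
Premises 2, 3, 6, 7, 8 do not contribute to this derivation.
So O(w) follows.

Yes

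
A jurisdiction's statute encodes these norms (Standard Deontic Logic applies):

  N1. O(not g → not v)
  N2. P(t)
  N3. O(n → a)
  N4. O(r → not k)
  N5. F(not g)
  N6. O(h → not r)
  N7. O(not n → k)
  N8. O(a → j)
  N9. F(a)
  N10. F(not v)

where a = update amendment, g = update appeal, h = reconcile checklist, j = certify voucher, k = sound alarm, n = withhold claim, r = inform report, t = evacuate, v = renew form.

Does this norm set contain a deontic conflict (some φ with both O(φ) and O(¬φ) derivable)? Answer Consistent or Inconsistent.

Premise 1 is O(not g → not v), but O(not g) is not derivable from the premises, so it does not yield O(not v).
So O(not v) is not derivable, and the apparent clash with O(v) does not arise.
A world satisfying every obligation exists (e.g. a=false, g=true, h=false, j=false, k=true, n=false, r=false, t=false, v=true); no atom is both obligatory and forbidden, so the set is consistent.

Consistent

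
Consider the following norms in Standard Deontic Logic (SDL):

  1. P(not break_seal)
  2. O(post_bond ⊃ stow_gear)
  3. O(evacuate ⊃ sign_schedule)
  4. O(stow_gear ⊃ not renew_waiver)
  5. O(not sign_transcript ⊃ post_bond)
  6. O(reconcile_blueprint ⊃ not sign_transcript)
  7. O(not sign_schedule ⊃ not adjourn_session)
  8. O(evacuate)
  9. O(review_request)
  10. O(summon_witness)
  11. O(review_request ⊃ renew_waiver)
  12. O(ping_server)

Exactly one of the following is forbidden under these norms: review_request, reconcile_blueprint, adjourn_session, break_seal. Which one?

reconcile_blueprint

Premise 9 gives O(review_request).
With premise 11, O(review_request ⊃ renew_waiver), the K-axiom yields O(renew_waiver).
The contrapositive of premise 4 (O(stow_gear ⊃ not renew_waiver)) is O(renew_waiver ⊃ not stow_gear), and O(renew_waiver) is already established, so O(not stow_gear).
The contrapositive of premise 2 (O(post_bond ⊃ stow_gear)) is O(not stow_gear ⊃ not post_bond), and O(not stow_gear) is already established, so O(not post_bond).
Premise 5, O(not sign_transcript ⊃ post_bond), contraposes to O(not post_bond ⊃ sign_transcript); with O(not post_bond) we get O(sign_transcript).
Premise 6 is O(reconcile_blueprint ⊃ not sign_transcript); contrapositively O(sign_transcript ⊃ not reconcile_blueprint). Since O(sign_transcript) holds, K gives O(not reconcile_blueprint).
So O(not reconcile_blueprint) holds, i.e. reconcile_blueprint is forbidden. None of the other listed options is forbidden under the premises.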